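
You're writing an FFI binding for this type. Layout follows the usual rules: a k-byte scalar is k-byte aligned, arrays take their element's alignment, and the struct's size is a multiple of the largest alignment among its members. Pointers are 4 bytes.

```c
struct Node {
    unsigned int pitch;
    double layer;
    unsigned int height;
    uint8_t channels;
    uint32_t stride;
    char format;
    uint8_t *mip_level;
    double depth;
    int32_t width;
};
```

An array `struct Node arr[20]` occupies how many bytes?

@0: pitch [4B, align 4] → 4
+4 pad (align 8)
@8: layer [8B, align 8] → 16
@16: height [4B, align 4] → 20
@20: channels [1B, align 1] → 21
+3 pad (align 4)
@24: stride [4B, align 4] → 28
@28: format [1B, align 1] → 29
+3 pad (align 4)
@32: mip_level [4B, align 4] → 36
+4 pad (align 8)
@40: depth [8B, align 8] → 48
@48: width [4B, align 4] → 52
+4 tail pad (align 8)
size 56, align 8
array of 20: 20 × 56 = 1120

1120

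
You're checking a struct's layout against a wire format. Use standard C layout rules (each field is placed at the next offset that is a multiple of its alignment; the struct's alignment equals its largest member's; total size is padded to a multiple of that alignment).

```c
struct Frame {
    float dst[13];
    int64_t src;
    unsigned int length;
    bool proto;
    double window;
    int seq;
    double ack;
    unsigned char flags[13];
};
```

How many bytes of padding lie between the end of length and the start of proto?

@0: dst [52B, align 4] → 52
+4 pad (align 8)
@56: src [8B, align 8] → 64
@64: length [4B, align 4] → 68
@68: proto [1B, align 1] → 69

0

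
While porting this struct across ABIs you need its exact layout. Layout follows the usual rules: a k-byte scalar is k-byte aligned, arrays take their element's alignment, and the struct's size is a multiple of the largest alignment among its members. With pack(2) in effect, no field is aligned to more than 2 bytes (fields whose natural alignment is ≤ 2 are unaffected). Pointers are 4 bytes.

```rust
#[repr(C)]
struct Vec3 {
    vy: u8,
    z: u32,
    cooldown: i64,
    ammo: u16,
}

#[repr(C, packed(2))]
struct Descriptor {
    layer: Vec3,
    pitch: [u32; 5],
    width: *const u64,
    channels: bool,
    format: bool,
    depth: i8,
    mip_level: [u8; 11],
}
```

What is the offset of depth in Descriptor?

Vec3: vy at 0 (size 1, align 1) → ends 1; pad 3 to align 4 for z; z at 4 (size 4, align 4) → ends 8; cooldown at 8 (size 8, align 8) → ends 16; ammo at 16 (size 2, align 2) → ends 18; tail pad 6 to reach multiple of 8; total 24 bytes, alignment 8
layer at 0 (size 24, align 2) → ends 24
pitch at 24 (size 20, align 2) → ends 44
width at 44 (size 4, align 2) → ends 48
channels at 48 (size 1, align 1) → ends 49
format at 49 (size 1, align 1) → ends 50
depth at 50 (size 1, align 1) → ends 51

50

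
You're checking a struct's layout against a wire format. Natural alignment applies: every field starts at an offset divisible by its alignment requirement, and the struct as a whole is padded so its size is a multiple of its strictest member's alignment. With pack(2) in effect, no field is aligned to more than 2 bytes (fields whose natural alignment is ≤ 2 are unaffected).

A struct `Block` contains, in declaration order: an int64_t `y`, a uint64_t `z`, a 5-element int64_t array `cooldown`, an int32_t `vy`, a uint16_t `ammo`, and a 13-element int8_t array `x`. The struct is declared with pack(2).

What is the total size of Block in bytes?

76

@0: y [8B, align 2] → 8
@8: z [8B, align 2] → 16
@16: cooldown [40B, align 2] → 56
@56: vy [4B, align 2] → 60
@60: ammo [2B, align 2] → 62
@62: x [13B, align 1] → 75
+1 tail pad (align 2)
size 76, align 2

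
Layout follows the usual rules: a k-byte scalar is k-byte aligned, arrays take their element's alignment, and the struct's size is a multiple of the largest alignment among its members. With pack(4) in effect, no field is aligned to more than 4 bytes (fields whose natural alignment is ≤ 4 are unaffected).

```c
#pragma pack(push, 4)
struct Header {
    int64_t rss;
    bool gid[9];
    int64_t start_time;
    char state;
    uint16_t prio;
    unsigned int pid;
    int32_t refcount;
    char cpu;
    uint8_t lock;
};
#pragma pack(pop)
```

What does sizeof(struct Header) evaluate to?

@0: rss [8B, align 4] → 8
@8: gid [9B, align 1] → 17
+3 pad (align 4)
@20: start_time [8B, align 4] → 28
@28: state [1B, align 1] → 29
+1 pad (align 2)
@30: prio [2B, align 2] → 32
@32: pid [4B, align 4] → 36
@36: refcount [4B, align 4] → 40
@40: cpu [1B, align 1] → 41
@41: lock [1B, align 1] → 42
+2 tail pad (align 4)
size 44, align 4

44 bytes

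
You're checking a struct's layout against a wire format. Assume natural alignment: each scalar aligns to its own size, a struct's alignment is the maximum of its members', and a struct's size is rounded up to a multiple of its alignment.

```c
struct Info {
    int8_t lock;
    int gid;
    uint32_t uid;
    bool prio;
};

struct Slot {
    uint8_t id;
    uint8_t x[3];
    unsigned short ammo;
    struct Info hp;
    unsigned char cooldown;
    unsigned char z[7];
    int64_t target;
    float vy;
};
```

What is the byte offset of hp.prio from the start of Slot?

Info: 0..1  lock  (1B, 1-aligned); 1..4  -- padding (3B); 4..8  gid  (4B, 4-aligned); 8..12  uid  (4B, 4-aligned); 12..13  prio  (1B, 1-aligned); 13..16  -- tail padding (3B); sizeof = 16, alignof = 4
0..1  id  (1B, 1-aligned)
1..4  x  (3B, 1-aligned)
4..6  ammo  (2B, 2-aligned)
6..8  -- padding (2B)
8..24  hp  (16B, 4-aligned)
within Info: prio at 12
8 + 12 = 20

20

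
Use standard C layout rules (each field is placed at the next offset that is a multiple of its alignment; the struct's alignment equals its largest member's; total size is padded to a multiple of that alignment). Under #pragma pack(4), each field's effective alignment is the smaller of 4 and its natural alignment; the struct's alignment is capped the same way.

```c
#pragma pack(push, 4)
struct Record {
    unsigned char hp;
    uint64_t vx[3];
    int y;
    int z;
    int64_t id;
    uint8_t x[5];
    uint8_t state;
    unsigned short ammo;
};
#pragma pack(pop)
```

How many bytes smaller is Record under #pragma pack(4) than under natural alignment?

natural layout:
  @0: hp [1B, align 1] → 1
  +7 pad (align 8)
  @8: vx [24B, align 8] → 32
  @32: y [4B, align 4] → 36
  @36: z [4B, align 4] → 40
  @40: id [8B, align 8] → 48
  @48: x [5B, align 1] → 53
  @53: state [1B, align 1] → 54
  @54: ammo [2B, align 2] → 56
  size 56, align 8
packed(4) layout:
  @0: hp [1B, align 1] → 1
  +3 pad (align 4)
  @4: vx [24B, align 4] → 28
  @28: y [4B, align 4] → 32
  @32: z [4B, align 4] → 36
  @36: id [8B, align 4] → 44
  @44: x [5B, align 1] → 49
  @49: state [1B, align 1] → 50
  @50: ammo [2B, align 2] → 52
  size 52, align 4
56 − 52 = 4

4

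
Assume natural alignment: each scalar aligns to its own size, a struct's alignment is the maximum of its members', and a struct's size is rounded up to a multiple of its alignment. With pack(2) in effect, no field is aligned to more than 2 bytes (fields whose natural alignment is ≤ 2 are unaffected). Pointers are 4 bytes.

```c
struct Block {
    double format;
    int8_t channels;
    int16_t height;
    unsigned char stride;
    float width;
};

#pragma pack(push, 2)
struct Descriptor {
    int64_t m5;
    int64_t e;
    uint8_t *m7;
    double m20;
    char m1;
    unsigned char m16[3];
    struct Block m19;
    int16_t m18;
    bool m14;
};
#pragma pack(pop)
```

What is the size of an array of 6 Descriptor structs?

360

Block: 0..8  format  (8B, 8-aligned); 8..9  channels  (1B, 1-aligned); 9..10  -- padding (1B); 10..12  height  (2B, 2-aligned); 12..13  stride  (1B, 1-aligned); 13..16  -- padding (3B); 16..20  width  (4B, 4-aligned); 20..24  -- tail padding (4B); sizeof = 24, alignof = 8
0..8  m5  (8B, 2-aligned)
8..16  e  (8B, 2-aligned)
16..20  m7  (4B, 2-aligned)
20..28  m20  (8B, 2-aligned)
28..29  m1  (1B, 1-aligned)
29..32  m16  (3B, 1-aligned)
32..56  m19  (24B, 2-aligned)
56..58  m18  (2B, 2-aligned)
58..59  m14  (1B, 1-aligned)
59..60  -- tail padding (1B)
sizeof = 60, alignof = 2
array of 6: 6 × 60 = 360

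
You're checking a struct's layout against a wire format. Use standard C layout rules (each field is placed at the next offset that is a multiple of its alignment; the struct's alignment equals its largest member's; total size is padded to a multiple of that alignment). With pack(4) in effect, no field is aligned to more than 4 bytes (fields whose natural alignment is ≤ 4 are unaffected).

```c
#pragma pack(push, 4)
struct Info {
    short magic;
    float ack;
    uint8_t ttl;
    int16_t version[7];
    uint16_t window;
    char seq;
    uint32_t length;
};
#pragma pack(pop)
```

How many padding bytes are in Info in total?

magic at 0 (size 2, align 2) → ends 2
pad 2 to align 4 for ack
ack at 4 (size 4, align 4) → ends 8
ttl at 8 (size 1, align 1) → ends 9
pad 1 to align 2 for version
version at 10 (size 14, align 2) → ends 24
window at 24 (size 2, align 2) → ends 26
seq at 26 (size 1, align 1) → ends 27
pad 1 to align 4 for length
length at 28 (size 4, align 4) → ends 32
total 32 bytes, alignment 4
data bytes 28, size 32 → padding 4

4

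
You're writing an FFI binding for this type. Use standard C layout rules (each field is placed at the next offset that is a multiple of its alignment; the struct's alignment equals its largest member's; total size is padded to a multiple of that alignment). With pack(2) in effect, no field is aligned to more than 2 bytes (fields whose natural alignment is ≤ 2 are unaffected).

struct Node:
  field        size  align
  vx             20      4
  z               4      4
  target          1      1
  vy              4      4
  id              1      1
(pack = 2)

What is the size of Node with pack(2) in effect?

32

@0: vx [20B, align 2] → 20
@20: z [4B, align 2] → 24
@24: target [1B, align 1] → 25
+1 pad (align 2)
@26: vy [4B, align 2] → 30
@30: id [1B, align 1] → 31
+1 tail pad (align 2)
size 32, align 2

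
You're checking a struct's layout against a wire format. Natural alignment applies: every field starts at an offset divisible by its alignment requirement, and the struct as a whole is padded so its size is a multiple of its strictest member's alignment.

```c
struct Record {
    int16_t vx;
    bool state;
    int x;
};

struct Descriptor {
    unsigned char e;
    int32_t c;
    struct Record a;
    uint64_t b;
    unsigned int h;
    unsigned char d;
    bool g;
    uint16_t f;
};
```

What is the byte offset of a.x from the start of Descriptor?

12

Record: 0..2  vx  (2B, 2-aligned); 2..3  state  (1B, 1-aligned); 3..4  -- padding (1B); 4..8  x  (4B, 4-aligned); sizeof = 8, alignof = 4
0..1  e  (1B, 1-aligned)
1..4  -- padding (3B)
4..8  c  (4B, 4-aligned)
8..16  a  (8B, 4-aligned)
within Record: x at 4
8 + 4 = 12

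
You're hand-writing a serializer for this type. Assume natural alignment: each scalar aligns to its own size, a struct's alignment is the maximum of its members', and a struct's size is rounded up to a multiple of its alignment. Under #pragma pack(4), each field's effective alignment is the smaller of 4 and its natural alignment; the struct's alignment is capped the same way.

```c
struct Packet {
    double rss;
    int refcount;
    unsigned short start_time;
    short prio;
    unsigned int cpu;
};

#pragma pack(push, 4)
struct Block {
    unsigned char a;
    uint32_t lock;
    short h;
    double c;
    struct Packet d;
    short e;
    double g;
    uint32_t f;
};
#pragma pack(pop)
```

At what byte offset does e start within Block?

44

Packet: @0: rss [8B, align 8] → 8; @8: refcount [4B, align 4] → 12; @12: start_time [2B, align 2] → 14; @14: prio [2B, align 2] → 16; @16: cpu [4B, align 4] → 20; +4 tail pad (align 8); size 24, align 8
@0: a [1B, align 1] → 1
+3 pad (align 4)
@4: lock [4B, align 4] → 8
@8: h [2B, align 2] → 10
+2 pad (align 4)
@12: c [8B, align 4] → 20
@20: d [24B, align 4] → 44
@44: e [2B, align 2] → 46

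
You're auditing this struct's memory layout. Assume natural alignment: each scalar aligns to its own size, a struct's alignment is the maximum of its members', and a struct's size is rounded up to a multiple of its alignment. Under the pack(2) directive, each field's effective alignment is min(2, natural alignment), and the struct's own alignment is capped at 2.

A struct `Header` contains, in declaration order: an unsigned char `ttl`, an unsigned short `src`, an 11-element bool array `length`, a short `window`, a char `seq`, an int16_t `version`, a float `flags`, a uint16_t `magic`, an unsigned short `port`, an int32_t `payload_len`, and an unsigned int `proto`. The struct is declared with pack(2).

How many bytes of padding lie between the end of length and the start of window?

1

@0: ttl [1B, align 1] → 1
+1 pad (align 2)
@2: src [2B, align 2] → 4
@4: length [11B, align 1] → 15
+1 pad (align 2)
@16: window [2B, align 2] → 18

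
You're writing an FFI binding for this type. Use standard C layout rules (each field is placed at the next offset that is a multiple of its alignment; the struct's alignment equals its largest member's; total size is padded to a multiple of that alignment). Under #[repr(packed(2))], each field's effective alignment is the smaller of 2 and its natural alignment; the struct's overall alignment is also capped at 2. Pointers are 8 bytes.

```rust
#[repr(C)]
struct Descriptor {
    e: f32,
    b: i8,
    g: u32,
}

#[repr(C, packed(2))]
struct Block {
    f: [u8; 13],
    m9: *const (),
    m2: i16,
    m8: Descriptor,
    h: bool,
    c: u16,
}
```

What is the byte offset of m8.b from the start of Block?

Descriptor: e at 0 (size 4, align 4) → ends 4; b at 4 (size 1, align 1) → ends 5; pad 3 to align 4 for g; g at 8 (size 4, align 4) → ends 12; total 12 bytes, alignment 4
f at 0 (size 13, align 1) → ends 13
pad 1 to align 2 for m9
m9 at 14 (size 8, align 2) → ends 22
m2 at 22 (size 2, align 2) → ends 24
m8 at 24 (size 12, align 2) → ends 36
within Descriptor: b at 4
24 + 4 = 28

28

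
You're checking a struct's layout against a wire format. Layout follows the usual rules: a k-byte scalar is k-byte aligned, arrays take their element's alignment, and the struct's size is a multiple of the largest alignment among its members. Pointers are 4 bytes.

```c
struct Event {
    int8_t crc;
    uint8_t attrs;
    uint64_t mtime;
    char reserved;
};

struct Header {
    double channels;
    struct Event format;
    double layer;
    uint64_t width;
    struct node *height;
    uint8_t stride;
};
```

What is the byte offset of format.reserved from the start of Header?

24

Event: @0: crc [1B, align 1] → 1; @1: attrs [1B, align 1] → 2; +6 pad (align 8); @8: mtime [8B, align 8] → 16; @16: reserved [1B, align 1] → 17; +7 tail pad (align 8); size 24, align 8
@0: channels [8B, align 8] → 8
@8: format [24B, align 8] → 32
within Event: reserved at 16
8 + 16 = 24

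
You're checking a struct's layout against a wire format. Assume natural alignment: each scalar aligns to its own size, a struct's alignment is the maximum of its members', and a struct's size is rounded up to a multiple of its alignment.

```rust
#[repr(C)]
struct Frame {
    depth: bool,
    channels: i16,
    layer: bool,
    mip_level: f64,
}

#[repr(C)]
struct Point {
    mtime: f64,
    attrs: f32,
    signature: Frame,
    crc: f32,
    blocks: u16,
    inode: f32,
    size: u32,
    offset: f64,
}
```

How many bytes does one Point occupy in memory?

56

Frame: 0..1  depth  (1B, 1-aligned); 1..2  -- padding (1B); 2..4  channels  (2B, 2-aligned); 4..5  layer  (1B, 1-aligned); 5..8  -- padding (3B); 8..16  mip_level  (8B, 8-aligned); sizeof = 16, alignof = 8
0..8  mtime  (8B, 8-aligned)
8..12  attrs  (4B, 4-aligned)
12..16  -- padding (4B)
16..32  signature  (16B, 8-aligned)
32..36  crc  (4B, 4-aligned)
36..38  blocks  (2B, 2-aligned)
38..40  -- padding (2B)
40..44  inode  (4B, 4-aligned)
44..48  size  (4B, 4-aligned)
48..56  offset  (8B, 8-aligned)
sizeof = 56, alignof = 8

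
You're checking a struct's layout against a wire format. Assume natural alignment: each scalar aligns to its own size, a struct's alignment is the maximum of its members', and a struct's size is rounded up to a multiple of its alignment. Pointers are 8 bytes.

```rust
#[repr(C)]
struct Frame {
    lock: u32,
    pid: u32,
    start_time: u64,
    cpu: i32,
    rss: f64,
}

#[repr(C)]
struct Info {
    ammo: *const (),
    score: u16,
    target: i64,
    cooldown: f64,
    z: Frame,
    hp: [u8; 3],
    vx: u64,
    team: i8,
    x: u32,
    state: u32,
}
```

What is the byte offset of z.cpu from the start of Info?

Frame: @0: lock [4B, align 4] → 4; @4: pid [4B, align 4] → 8; @8: start_time [8B, align 8] → 16; @16: cpu [4B, align 4] → 20; +4 pad (align 8); @24: rss [8B, align 8] → 32; size 32, align 8
@0: ammo [8B, align 8] → 8
@8: score [2B, align 2] → 10
+6 pad (align 8)
@16: target [8B, align 8] → 24
@24: cooldown [8B, align 8] → 32
@32: z [32B, align 8] → 64
within Frame: cpu at 16
32 + 16 = 48

48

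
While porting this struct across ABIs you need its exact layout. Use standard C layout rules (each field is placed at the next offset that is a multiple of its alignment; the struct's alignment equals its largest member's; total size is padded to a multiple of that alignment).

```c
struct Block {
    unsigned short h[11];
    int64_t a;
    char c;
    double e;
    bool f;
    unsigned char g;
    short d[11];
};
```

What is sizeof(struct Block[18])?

0..22  h  (22B, 2-aligned)
22..24  -- padding (2B)
24..32  a  (8B, 8-aligned)
32..33  c  (1B, 1-aligned)
33..40  -- padding (7B)
40..48  e  (8B, 8-aligned)
48..49  f  (1B, 1-aligned)
49..50  g  (1B, 1-aligned)
50..72  d  (22B, 2-aligned)
sizeof = 72, alignof = 8
array of 18: 18 × 72 = 1296

1296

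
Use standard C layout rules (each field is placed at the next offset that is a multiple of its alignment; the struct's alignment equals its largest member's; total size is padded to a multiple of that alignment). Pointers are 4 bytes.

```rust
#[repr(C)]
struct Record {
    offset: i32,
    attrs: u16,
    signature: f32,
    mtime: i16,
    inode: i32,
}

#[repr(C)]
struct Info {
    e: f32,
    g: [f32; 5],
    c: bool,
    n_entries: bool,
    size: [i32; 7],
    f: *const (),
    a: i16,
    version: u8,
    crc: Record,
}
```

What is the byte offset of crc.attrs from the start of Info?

68

Record: @0: offset [4B, align 4] → 4; @4: attrs [2B, align 2] → 6; +2 pad (align 4); @8: signature [4B, align 4] → 12; @12: mtime [2B, align 2] → 14; +2 pad (align 4); @16: inode [4B, align 4] → 20; size 20, align 4
@0: e [4B, align 4] → 4
@4: g [20B, align 4] → 24
@24: c [1B, align 1] → 25
@25: n_entries [1B, align 1] → 26
+2 pad (align 4)
@28: size [28B, align 4] → 56
@56: f [4B, align 4] → 60
@60: a [2B, align 2] → 62
@62: version [1B, align 1] → 63
+1 pad (align 4)
@64: crc [20B, align 4] → 84
within Record: attrs at 4
64 + 4 = 68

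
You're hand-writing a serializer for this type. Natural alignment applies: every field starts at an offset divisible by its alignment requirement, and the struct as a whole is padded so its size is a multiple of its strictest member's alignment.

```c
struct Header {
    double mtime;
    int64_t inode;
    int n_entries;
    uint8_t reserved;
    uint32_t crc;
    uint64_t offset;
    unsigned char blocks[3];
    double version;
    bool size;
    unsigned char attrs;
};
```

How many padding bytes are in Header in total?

mtime at 0 (size 8, align 8) → ends 8
inode at 8 (size 8, align 8) → ends 16
n_entries at 16 (size 4, align 4) → ends 20
reserved at 20 (size 1, align 1) → ends 21
pad 3 to align 4 for crc
crc at 24 (size 4, align 4) → ends 28
pad 4 to align 8 for offset
offset at 32 (size 8, align 8) → ends 40
blocks at 40 (size 3, align 1) → ends 43
pad 5 to align 8 for version
version at 48 (size 8, align 8) → ends 56
size at 56 (size 1, align 1) → ends 57
attrs at 57 (size 1, align 1) → ends 58
tail pad 6 to reach multiple of 8
total 64 bytes, alignment 8
data bytes 46, size 64 → padding 18

18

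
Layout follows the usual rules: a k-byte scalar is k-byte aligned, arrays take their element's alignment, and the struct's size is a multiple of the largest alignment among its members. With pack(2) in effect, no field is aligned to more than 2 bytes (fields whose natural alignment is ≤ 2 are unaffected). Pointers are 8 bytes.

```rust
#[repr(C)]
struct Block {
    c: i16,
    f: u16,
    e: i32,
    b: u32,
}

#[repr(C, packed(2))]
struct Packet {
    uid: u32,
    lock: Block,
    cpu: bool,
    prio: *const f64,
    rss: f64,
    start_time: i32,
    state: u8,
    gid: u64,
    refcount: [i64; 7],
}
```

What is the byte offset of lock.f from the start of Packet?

Block: @0: c [2B, align 2] → 2; @2: f [2B, align 2] → 4; @4: e [4B, align 4] → 8; @8: b [4B, align 4] → 12; size 12, align 4
@0: uid [4B, align 2] → 4
@4: lock [12B, align 2] → 16
within Block: f at 2
4 + 2 = 6

6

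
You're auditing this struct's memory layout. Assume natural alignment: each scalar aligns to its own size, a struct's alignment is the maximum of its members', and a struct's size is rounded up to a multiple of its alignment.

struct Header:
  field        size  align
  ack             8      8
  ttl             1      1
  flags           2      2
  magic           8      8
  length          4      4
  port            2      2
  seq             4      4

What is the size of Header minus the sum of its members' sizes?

11

ack at 0 (size 8, align 8) → ends 8
ttl at 8 (size 1, align 1) → ends 9
pad 1 to align 2 for flags
flags at 10 (size 2, align 2) → ends 12
pad 4 to align 8 for magic
magic at 16 (size 8, align 8) → ends 24
length at 24 (size 4, align 4) → ends 28
port at 28 (size 2, align 2) → ends 30
pad 2 to align 4 for seq
seq at 32 (size 4, align 4) → ends 36
tail pad 4 to reach multiple of 8
total 40 bytes, alignment 8
data bytes 29, size 40 → padding 11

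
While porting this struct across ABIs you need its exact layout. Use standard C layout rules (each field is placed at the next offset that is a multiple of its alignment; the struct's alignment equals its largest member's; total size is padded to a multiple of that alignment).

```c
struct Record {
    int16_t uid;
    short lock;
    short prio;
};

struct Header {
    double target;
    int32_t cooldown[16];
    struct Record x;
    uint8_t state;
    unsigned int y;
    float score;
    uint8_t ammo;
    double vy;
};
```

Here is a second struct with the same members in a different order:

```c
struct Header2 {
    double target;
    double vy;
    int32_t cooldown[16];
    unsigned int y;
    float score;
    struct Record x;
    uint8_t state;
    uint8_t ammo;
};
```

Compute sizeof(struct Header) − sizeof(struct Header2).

8

Record: @0: uid [2B, align 2] → 2; @2: lock [2B, align 2] → 4; @4: prio [2B, align 2] → 6; size 6, align 2
@0: target [8B, align 8] → 8
@8: cooldown [64B, align 4] → 72
@72: x [6B, align 2] → 78
@78: state [1B, align 1] → 79
+1 pad (align 4)
@80: y [4B, align 4] → 84
@84: score [4B, align 4] → 88
@88: ammo [1B, align 1] → 89
+7 pad (align 8)
@96: vy [8B, align 8] → 104
size 104, align 8
— Header2 —
@0: target [8B, align 8] → 8
@8: vy [8B, align 8] → 16
@16: cooldown [64B, align 4] → 80
@80: y [4B, align 4] → 84
@84: score [4B, align 4] → 88
@88: x [6B, align 2] → 94
@94: state [1B, align 1] → 95
@95: ammo [1B, align 1] → 96
size 96, align 8
104 − 96 = 8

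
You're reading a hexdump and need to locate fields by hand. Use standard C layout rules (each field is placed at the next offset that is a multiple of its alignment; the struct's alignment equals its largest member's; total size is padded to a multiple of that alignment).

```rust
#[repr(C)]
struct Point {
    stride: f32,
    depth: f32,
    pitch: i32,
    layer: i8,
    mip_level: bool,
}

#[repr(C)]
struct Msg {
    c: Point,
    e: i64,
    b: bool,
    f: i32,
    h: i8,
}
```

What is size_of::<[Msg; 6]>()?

Point: 0..4  stride  (4B, 4-aligned); 4..8  depth  (4B, 4-aligned); 8..12  pitch  (4B, 4-aligned); 12..13  layer  (1B, 1-aligned); 13..14  mip_level  (1B, 1-aligned); 14..16  -- tail padding (2B); sizeof = 16, alignof = 4
0..16  c  (16B, 4-aligned)
16..24  e  (8B, 8-aligned)
24..25  b  (1B, 1-aligned)
25..28  -- padding (3B)
28..32  f  (4B, 4-aligned)
32..33  h  (1B, 1-aligned)
33..40  -- tail padding (7B)
sizeof = 40, alignof = 8
array of 6: 6 × 40 = 240

240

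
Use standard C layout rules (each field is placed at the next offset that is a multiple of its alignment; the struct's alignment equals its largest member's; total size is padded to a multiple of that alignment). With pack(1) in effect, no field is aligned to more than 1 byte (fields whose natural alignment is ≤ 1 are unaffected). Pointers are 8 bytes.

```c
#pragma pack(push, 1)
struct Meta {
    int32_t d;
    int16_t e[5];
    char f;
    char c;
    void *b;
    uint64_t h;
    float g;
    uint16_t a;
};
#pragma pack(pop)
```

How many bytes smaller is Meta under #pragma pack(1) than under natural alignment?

2

natural layout:
  d at 0 (size 4, align 4) → ends 4
  e at 4 (size 10, align 2) → ends 14
  f at 14 (size 1, align 1) → ends 15
  c at 15 (size 1, align 1) → ends 16
  b at 16 (size 8, align 8) → ends 24
  h at 24 (size 8, align 8) → ends 32
  g at 32 (size 4, align 4) → ends 36
  a at 36 (size 2, align 2) → ends 38
  tail pad 2 to reach multiple of 8
  total 40 bytes, alignment 8
packed(1) layout:
  d at 0 (size 4, align 1) → ends 4
  e at 4 (size 10, align 1) → ends 14
  f at 14 (size 1, align 1) → ends 15
  c at 15 (size 1, align 1) → ends 16
  b at 16 (size 8, align 1) → ends 24
  h at 24 (size 8, align 1) → ends 32
  g at 32 (size 4, align 1) → ends 36
  a at 36 (size 2, align 1) → ends 38
  total 38 bytes, alignment 1
40 − 38 = 2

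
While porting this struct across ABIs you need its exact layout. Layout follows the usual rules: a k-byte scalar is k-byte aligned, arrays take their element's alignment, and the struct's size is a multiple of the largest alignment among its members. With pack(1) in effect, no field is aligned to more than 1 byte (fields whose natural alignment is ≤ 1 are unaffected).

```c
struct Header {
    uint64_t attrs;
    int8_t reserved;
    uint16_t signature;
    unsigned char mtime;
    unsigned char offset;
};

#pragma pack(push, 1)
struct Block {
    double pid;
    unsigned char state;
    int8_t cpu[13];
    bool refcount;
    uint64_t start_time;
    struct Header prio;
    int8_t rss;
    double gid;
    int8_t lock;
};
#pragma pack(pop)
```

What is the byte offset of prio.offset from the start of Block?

44

Header: @0: attrs [8B, align 8] → 8; @8: reserved [1B, align 1] → 9; +1 pad (align 2); @10: signature [2B, align 2] → 12; @12: mtime [1B, align 1] → 13; @13: offset [1B, align 1] → 14; +2 tail pad (align 8); size 16, align 8
@0: pid [8B, align 1] → 8
@8: state [1B, align 1] → 9
@9: cpu [13B, align 1] → 22
@22: refcount [1B, align 1] → 23
@23: start_time [8B, align 1] → 31
@31: prio [16B, align 1] → 47
within Header: offset at 13
31 + 13 = 44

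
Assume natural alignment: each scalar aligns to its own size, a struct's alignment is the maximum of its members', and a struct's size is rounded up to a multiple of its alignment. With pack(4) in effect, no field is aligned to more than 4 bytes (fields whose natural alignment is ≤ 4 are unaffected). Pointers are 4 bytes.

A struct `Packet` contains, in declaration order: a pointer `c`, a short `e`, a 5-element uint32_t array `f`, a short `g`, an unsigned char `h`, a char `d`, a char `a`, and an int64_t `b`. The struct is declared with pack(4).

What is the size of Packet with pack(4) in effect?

@0: c [4B, align 4] → 4
@4: e [2B, align 2] → 6
+2 pad (align 4)
@8: f [20B, align 4] → 28
@28: g [2B, align 2] → 30
@30: h [1B, align 1] → 31
@31: d [1B, align 1] → 32
@32: a [1B, align 1] → 33
+3 pad (align 4)
@36: b [8B, align 4] → 44
size 44, align 4

44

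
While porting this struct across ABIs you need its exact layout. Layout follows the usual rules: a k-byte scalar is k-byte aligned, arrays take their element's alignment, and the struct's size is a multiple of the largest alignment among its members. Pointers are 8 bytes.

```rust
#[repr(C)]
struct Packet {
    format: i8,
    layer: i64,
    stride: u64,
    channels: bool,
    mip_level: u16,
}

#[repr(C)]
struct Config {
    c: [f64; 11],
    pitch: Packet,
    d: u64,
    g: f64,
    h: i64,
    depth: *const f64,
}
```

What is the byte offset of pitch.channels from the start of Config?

112

Packet: 0..1  format  (1B, 1-aligned); 1..8  -- padding (7B); 8..16  layer  (8B, 8-aligned); 16..24  stride  (8B, 8-aligned); 24..25  channels  (1B, 1-aligned); 25..26  -- padding (1B); 26..28  mip_level  (2B, 2-aligned); 28..32  -- tail padding (4B); sizeof = 32, alignof = 8
0..88  c  (88B, 8-aligned)
88..120  pitch  (32B, 8-aligned)
within Packet: channels at 24
88 + 24 = 112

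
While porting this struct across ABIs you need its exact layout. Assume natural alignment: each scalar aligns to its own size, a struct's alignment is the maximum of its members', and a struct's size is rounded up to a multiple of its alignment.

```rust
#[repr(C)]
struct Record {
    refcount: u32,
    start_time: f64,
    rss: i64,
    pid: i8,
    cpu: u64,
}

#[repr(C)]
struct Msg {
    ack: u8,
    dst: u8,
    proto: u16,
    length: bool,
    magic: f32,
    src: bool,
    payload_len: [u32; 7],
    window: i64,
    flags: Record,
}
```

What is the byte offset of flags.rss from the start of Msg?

72

Record: 0..4  refcount  (4B, 4-aligned); 4..8  -- padding (4B); 8..16  start_time  (8B, 8-aligned); 16..24  rss  (8B, 8-aligned); 24..25  pid  (1B, 1-aligned); 25..32  -- padding (7B); 32..40  cpu  (8B, 8-aligned); sizeof = 40, alignof = 8
0..1  ack  (1B, 1-aligned)
1..2  dst  (1B, 1-aligned)
2..4  proto  (2B, 2-aligned)
4..5  length  (1B, 1-aligned)
5..8  -- padding (3B)
8..12  magic  (4B, 4-aligned)
12..13  src  (1B, 1-aligned)
13..16  -- padding (3B)
16..44  payload_len  (28B, 4-aligned)
44..48  -- padding (4B)
48..56  window  (8B, 8-aligned)
56..96  flags  (40B, 8-aligned)
within Record: rss at 16
56 + 16 = 72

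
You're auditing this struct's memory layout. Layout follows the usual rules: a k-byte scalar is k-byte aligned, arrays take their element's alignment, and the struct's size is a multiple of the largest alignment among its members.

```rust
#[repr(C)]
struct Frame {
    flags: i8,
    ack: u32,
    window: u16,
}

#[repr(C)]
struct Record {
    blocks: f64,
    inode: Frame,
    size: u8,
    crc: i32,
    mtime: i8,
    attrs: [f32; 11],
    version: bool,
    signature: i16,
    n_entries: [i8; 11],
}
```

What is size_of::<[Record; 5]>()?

Frame: flags at 0 (size 1, align 1) → ends 1; pad 3 to align 4 for ack; ack at 4 (size 4, align 4) → ends 8; window at 8 (size 2, align 2) → ends 10; tail pad 2 to reach multiple of 4; total 12 bytes, alignment 4
blocks at 0 (size 8, align 8) → ends 8
inode at 8 (size 12, align 4) → ends 20
size at 20 (size 1, align 1) → ends 21
pad 3 to align 4 for crc
crc at 24 (size 4, align 4) → ends 28
mtime at 28 (size 1, align 1) → ends 29
pad 3 to align 4 for attrs
attrs at 32 (size 44, align 4) → ends 76
version at 76 (size 1, align 1) → ends 77
pad 1 to align 2 for signature
signature at 78 (size 2, align 2) → ends 80
n_entries at 80 (size 11, align 1) → ends 91
tail pad 5 to reach multiple of 8
total 96 bytes, alignment 8
array of 5: 5 × 96 = 480

480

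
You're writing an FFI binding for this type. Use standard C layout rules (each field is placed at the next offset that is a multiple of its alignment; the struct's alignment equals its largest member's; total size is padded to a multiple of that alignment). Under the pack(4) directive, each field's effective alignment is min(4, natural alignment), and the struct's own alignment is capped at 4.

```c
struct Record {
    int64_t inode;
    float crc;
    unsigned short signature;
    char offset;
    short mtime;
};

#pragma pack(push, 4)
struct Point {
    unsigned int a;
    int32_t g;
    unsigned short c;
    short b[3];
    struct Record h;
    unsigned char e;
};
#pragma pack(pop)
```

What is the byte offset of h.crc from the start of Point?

24

Record: 0..8  inode  (8B, 8-aligned); 8..12  crc  (4B, 4-aligned); 12..14  signature  (2B, 2-aligned); 14..15  offset  (1B, 1-aligned); 15..16  -- padding (1B); 16..18  mtime  (2B, 2-aligned); 18..24  -- tail padding (6B); sizeof = 24, alignof = 8
0..4  a  (4B, 4-aligned)
4..8  g  (4B, 4-aligned)
8..10  c  (2B, 2-aligned)
10..16  b  (6B, 2-aligned)
16..40  h  (24B, 4-aligned)
within Record: crc at 8
16 + 8 = 24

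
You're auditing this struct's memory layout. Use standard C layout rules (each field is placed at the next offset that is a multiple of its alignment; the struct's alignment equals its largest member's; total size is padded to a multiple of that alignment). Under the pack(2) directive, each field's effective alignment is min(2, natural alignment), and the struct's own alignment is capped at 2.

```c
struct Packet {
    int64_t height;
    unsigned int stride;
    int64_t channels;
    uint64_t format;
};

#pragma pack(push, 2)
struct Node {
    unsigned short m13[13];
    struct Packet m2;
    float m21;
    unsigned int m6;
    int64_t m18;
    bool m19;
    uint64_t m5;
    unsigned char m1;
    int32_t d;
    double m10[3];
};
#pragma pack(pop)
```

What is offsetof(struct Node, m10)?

90

Packet: 0..8  height  (8B, 8-aligned); 8..12  stride  (4B, 4-aligned); 12..16  -- padding (4B); 16..24  channels  (8B, 8-aligned); 24..32  format  (8B, 8-aligned); sizeof = 32, alignof = 8
0..26  m13  (26B, 2-aligned)
26..58  m2  (32B, 2-aligned)
58..62  m21  (4B, 2-aligned)
62..66  m6  (4B, 2-aligned)
66..74  m18  (8B, 2-aligned)
74..75  m19  (1B, 1-aligned)
75..76  -- padding (1B)
76..84  m5  (8B, 2-aligned)
84..85  m1  (1B, 1-aligned)
85..86  -- padding (1B)
86..90  d  (4B, 2-aligned)
90..114  m10  (24B, 2-aligned)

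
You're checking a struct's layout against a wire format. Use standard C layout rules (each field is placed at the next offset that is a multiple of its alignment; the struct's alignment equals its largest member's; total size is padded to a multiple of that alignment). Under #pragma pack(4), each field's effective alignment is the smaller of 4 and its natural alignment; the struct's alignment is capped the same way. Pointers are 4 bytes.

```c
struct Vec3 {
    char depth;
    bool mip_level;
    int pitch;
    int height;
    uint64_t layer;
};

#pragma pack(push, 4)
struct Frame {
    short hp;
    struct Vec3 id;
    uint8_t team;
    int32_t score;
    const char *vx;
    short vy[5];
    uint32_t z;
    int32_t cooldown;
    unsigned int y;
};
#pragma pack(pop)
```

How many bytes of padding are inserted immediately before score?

Vec3: depth at 0 (size 1, align 1) → ends 1; mip_level at 1 (size 1, align 1) → ends 2; pad 2 to align 4 for pitch; pitch at 4 (size 4, align 4) → ends 8; height at 8 (size 4, align 4) → ends 12; pad 4 to align 8 for layer; layer at 16 (size 8, align 8) → ends 24; total 24 bytes, alignment 8
hp at 0 (size 2, align 2) → ends 2
pad 2 to align 4 for id
id at 4 (size 24, align 4) → ends 28
team at 28 (size 1, align 1) → ends 29
pad 3 to align 4 for score
score at 32 (size 4, align 4) → ends 36

3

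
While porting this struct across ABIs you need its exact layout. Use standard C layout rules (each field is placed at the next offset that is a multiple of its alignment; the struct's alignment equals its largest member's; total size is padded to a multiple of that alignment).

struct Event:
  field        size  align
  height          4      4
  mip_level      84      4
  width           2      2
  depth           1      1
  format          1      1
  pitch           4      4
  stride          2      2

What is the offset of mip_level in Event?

height at 0 (size 4, align 4) → ends 4
mip_level at 4 (size 84, align 4) → ends 88

4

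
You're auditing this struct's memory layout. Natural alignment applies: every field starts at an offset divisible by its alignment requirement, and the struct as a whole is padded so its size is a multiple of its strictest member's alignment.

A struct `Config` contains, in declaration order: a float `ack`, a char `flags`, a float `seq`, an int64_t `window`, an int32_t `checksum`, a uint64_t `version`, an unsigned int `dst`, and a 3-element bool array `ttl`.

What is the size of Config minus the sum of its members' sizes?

@0: ack [4B, align 4] → 4
@4: flags [1B, align 1] → 5
+3 pad (align 4)
@8: seq [4B, align 4] → 12
+4 pad (align 8)
@16: window [8B, align 8] → 24
@24: checksum [4B, align 4] → 28
+4 pad (align 8)
@32: version [8B, align 8] → 40
@40: dst [4B, align 4] → 44
@44: ttl [3B, align 1] → 47
+1 tail pad (align 8)
size 48, align 8
data bytes 36, size 48 → padding 12

12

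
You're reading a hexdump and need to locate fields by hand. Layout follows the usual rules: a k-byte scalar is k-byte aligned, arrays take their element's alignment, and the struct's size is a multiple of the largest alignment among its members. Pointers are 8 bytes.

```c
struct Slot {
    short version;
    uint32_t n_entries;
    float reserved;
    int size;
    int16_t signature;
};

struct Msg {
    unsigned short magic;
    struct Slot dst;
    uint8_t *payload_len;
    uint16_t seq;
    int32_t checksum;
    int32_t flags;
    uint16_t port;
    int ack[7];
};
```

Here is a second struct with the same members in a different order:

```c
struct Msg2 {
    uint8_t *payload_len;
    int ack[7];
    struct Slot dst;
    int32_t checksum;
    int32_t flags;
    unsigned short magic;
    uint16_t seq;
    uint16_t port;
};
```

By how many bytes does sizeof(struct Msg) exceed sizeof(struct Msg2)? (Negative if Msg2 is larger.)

8

Slot: 0..2  version  (2B, 2-aligned); 2..4  -- padding (2B); 4..8  n_entries  (4B, 4-aligned); 8..12  reserved  (4B, 4-aligned); 12..16  size  (4B, 4-aligned); 16..18  signature  (2B, 2-aligned); 18..20  -- tail padding (2B); sizeof = 20, alignof = 4
0..2  magic  (2B, 2-aligned)
2..4  -- padding (2B)
4..24  dst  (20B, 4-aligned)
24..32  payload_len  (8B, 8-aligned)
32..34  seq  (2B, 2-aligned)
34..36  -- padding (2B)
36..40  checksum  (4B, 4-aligned)
40..44  flags  (4B, 4-aligned)
44..46  port  (2B, 2-aligned)
46..48  -- padding (2B)
48..76  ack  (28B, 4-aligned)
76..80  -- tail padding (4B)
sizeof = 80, alignof = 8
— Msg2 —
0..8  payload_len  (8B, 8-aligned)
8..36  ack  (28B, 4-aligned)
36..56  dst  (20B, 4-aligned)
56..60  checksum  (4B, 4-aligned)
60..64  flags  (4B, 4-aligned)
64..66  magic  (2B, 2-aligned)
66..68  seq  (2B, 2-aligned)
68..70  port  (2B, 2-aligned)
70..72  -- tail padding (2B)
sizeof = 72, alignof = 8
80 − 72 = 8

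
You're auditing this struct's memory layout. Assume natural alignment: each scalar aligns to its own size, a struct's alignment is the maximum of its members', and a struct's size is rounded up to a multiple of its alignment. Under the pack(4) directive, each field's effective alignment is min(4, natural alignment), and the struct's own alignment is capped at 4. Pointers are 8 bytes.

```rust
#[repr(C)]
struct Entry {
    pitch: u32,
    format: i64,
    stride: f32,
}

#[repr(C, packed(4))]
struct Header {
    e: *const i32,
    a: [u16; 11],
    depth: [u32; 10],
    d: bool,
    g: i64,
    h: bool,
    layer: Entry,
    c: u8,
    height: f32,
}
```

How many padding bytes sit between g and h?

0

Entry: pitch at 0 (size 4, align 4) → ends 4; pad 4 to align 8 for format; format at 8 (size 8, align 8) → ends 16; stride at 16 (size 4, align 4) → ends 20; tail pad 4 to reach multiple of 8; total 24 bytes, alignment 8
e at 0 (size 8, align 4) → ends 8
a at 8 (size 22, align 2) → ends 30
pad 2 to align 4 for depth
depth at 32 (size 40, align 4) → ends 72
d at 72 (size 1, align 1) → ends 73
pad 3 to align 4 for g
g at 76 (size 8, align 4) → ends 84
h at 84 (size 1, align 1) → ends 85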